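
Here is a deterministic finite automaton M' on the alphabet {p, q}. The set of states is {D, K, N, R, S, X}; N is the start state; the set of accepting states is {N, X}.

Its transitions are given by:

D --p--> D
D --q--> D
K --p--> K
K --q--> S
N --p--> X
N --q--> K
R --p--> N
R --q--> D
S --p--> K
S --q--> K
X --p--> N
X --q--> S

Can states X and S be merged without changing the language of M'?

No

States {D,R} cannot be reached from the start state, so discard them.
P0 = {N,X} | {K,S}.
The partition is now stable with 2 blocks: {N,X} | {K,S}.
X and S end up in different blocks, so they are distinguishable. For instance, the string 'ε' is accepted from only X.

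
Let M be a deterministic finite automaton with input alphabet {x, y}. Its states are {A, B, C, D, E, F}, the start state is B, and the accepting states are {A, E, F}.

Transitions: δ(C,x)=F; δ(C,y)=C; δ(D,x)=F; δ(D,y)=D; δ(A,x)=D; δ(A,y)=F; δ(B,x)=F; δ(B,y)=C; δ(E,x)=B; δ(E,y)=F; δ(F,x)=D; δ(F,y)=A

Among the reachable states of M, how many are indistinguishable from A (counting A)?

2

States {E} cannot be reached from the start state, so discard them.
P0 = {A,F} | {B,C,D}.
Stable partition: {A,F} | {B,C,D} — 2 equivalence classes.
The equivalence class containing A is {A,F}, of size 2.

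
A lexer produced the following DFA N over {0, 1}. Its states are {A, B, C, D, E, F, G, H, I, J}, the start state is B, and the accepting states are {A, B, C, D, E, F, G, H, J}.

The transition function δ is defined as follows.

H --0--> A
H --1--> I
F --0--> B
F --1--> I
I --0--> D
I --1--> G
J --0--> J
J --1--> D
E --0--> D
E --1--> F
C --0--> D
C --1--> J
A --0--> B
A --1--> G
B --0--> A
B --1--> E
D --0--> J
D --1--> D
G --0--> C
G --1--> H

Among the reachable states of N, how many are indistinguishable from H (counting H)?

P0 = {A,B,C,D,E,F,G,H,J} | {I}.
Refine {A,B,C,D,E,F,G,H,J} on symbol 1: members go to different blocks, giving {A,B,C,D,E,G,J} and {F,H}.
On input 1, block {A,B,C,D,E,G,J} splits into {A,B,C,D,J} and {E,G}.
On input 1, block {A,B,C,D,J} splits into {C,D,J} and {A,B}.
The partition is now stable with 5 blocks: {C,D,J} | {I} | {F,H} | {E,G} | {A,B}.
The equivalence class containing H is {F,H}, of size 2.

2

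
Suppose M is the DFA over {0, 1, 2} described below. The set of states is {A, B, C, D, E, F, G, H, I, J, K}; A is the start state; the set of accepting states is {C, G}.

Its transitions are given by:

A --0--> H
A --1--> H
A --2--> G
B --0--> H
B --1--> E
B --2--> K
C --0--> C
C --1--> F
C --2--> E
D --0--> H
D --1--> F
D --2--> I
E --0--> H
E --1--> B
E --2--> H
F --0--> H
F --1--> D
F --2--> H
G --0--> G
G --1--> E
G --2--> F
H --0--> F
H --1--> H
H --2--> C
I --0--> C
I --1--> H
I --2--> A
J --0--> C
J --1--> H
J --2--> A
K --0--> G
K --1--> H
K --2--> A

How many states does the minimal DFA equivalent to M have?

First remove the unreachable states {J}; 10 states remain.
P0 = {C,G} | {A,B,D,E,F,H,I,K}.
On input 0, block {A,B,D,E,F,H,I,K} splits into {A,B,D,E,F,H} and {I,K}.
Split {A,B,D,E,F,H} by δ(·,2) → {A,H} and {B,D} and {E,F}.
On input 0, block {A,H} splits into {A} and {H}.
Stable partition: {C,G} | {A} | {I,K} | {B,D} | {E,F} | {H} — 6 equivalence classes.

6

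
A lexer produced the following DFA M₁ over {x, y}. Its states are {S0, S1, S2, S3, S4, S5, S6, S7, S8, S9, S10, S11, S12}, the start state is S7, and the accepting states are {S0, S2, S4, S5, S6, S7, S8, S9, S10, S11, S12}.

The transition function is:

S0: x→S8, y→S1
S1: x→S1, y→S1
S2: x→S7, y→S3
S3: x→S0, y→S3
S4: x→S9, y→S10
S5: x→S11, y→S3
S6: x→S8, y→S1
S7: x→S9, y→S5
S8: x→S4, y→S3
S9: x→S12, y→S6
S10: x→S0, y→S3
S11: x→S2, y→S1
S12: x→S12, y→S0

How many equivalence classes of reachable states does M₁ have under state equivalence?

Start with accepting vs non-accepting: {S0,S2,S4,S5,S6,S7,S8,S9,S10,S11,S12} | {S1,S3}.
On input y, block {S0,S2,S4,S5,S6,S7,S8,S9,S10,S11,S12} splits into {S0,S2,S5,S6,S8,S10,S11} and {S4,S7,S9,S12}.
Split {S0,S2,S5,S6,S8,S10,S11} by δ(·,x) → {S0,S5,S6,S10,S11} and {S2,S8}.
Split {S0,S5,S6,S10,S11} by δ(·,x) → {S0,S6,S11} and {S5,S10}.
Refine {S1,S3} on symbol x: members go to different blocks, giving {S1} and {S3}.
Split {S4,S7,S9,S12} by δ(·,y) → {S4,S7} and {S9,S12}.
The partition is now stable with 7 blocks: {S0,S6,S11} | {S1} | {S4,S7} | {S2,S8} | {S5,S10} | {S3} | {S9,S12}.

7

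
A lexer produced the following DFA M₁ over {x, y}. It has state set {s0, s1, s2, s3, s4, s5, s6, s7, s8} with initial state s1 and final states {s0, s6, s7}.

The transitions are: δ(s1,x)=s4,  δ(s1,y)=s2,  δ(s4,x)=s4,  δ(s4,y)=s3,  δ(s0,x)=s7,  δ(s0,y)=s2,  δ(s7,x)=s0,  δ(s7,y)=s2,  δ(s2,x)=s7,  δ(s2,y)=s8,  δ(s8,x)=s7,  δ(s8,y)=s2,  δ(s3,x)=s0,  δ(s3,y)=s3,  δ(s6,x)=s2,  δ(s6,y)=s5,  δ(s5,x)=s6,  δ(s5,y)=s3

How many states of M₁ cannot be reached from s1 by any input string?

No path from s1 leads to s5, s6; the other 7 states are all reachable.

2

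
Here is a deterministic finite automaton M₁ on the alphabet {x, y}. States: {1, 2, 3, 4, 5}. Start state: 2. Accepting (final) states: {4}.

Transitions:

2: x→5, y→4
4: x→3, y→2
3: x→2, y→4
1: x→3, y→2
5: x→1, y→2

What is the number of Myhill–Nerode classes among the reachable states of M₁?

5

Every state is reachable, so we keep all 5.
P0 = {4} | {1,2,3,5}.
Split {1,2,3,5} by δ(·,y) → {1,5} and {2,3}.
On input x, block {1,5} splits into {1} and {5}.
On input x, block {2,3} splits into {2} and {3}.
No further refinement is possible. Final partition (5 blocks): {4} | {1} | {2} | {5} | {3}.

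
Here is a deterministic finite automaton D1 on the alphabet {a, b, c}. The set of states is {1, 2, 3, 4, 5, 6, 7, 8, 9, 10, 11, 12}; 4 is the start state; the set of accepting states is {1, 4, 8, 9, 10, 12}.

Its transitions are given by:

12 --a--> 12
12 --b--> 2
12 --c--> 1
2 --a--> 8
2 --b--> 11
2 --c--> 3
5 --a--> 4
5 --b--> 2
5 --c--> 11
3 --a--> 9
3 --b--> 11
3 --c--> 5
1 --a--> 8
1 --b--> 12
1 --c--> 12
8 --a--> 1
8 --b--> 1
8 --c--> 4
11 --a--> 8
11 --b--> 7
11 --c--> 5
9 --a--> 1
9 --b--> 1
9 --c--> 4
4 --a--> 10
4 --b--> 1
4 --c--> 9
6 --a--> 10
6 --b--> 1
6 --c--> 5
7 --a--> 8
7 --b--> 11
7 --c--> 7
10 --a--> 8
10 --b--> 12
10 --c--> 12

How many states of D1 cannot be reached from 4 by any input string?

1

Starting at 4 and following transitions, the reachable set is {1, 2, 3, 4, 5, 7, 8, 9, 10, 11, 12}. That leaves 6 unreachable — 1 in total.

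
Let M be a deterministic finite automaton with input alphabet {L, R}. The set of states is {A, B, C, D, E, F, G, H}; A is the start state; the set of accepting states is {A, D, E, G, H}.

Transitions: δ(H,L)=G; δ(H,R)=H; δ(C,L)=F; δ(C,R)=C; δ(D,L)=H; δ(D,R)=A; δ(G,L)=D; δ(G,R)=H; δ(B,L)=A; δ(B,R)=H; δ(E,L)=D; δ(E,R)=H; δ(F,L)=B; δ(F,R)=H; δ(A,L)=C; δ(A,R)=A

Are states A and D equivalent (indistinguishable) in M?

First remove the unreachable states {E}; 7 states remain.
Start with accepting vs non-accepting: {A,D,G,H} | {B,C,F}.
Split {A,D,G,H} by δ(·,L) → {D,G,H} and {A}.
Split {D,G,H} by δ(·,R) → {G,H} and {D}.
On input L, block {G,H} splits into {G} and {H}.
Split {B,C,F} by δ(·,L) → {C,F} and {B}.
Refine {C,F} on symbol L: members go to different blocks, giving {C} and {F}.
The partition is now stable with 7 blocks: {G} | {C} | {A} | {D} | {H} | {B} | {F}.
A and D end up in different blocks, so they are distinguishable. For instance, the string 'L' is accepted from only D.

No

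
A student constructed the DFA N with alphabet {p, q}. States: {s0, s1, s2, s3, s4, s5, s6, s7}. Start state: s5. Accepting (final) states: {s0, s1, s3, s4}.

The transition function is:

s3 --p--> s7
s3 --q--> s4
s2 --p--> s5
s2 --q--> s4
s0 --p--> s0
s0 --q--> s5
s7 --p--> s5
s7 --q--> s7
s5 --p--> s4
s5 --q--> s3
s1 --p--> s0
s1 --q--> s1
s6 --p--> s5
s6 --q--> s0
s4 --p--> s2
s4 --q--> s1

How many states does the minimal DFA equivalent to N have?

7

First remove the unreachable states {s6}; 7 states remain.
Initial partition by acceptance: {s0,s1,s3,s4} | {s2,s5,s7}.
Refine {s0,s1,s3,s4} on symbol p: members go to different blocks, giving {s0,s1} and {s3,s4}.
Refine {s0,s1} on symbol q: members go to different blocks, giving {s0} and {s1}.
Refine {s2,s5,s7} on symbol p: members go to different blocks, giving {s2,s7} and {s5}.
Refine {s2,s7} on symbol q: members go to different blocks, giving {s2} and {s7}.
Refine {s3,s4} on symbol p: members go to different blocks, giving {s3} and {s4}.
No further refinement is possible. Final partition (7 blocks): {s0} | {s2} | {s3} | {s1} | {s5} | {s7} | {s4}.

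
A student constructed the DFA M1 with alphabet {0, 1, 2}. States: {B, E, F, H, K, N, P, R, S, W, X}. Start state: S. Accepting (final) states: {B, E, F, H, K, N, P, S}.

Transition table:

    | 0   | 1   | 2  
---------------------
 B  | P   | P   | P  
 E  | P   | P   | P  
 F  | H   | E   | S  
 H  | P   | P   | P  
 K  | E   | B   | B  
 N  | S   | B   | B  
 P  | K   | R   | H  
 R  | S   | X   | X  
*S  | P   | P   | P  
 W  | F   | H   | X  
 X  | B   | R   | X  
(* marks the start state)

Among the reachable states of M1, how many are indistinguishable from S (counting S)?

Reachable states from the start: {B,E,H,K,P,R,S,X}. Unreachable: {F,N,W} — drop them.
Start with accepting vs non-accepting: {B,E,H,K,P,S} | {R,X}.
On input 1, block {B,E,H,K,P,S} splits into {B,E,H,K,S} and {P}.
Split {B,E,H,K,S} by δ(·,0) → {B,E,H,S} and {K}.
Stable partition: {B,E,H,S} | {R,X} | {P} | {K} — 4 equivalence classes.
The equivalence class containing S is {B,E,H,S}, of size 4.

4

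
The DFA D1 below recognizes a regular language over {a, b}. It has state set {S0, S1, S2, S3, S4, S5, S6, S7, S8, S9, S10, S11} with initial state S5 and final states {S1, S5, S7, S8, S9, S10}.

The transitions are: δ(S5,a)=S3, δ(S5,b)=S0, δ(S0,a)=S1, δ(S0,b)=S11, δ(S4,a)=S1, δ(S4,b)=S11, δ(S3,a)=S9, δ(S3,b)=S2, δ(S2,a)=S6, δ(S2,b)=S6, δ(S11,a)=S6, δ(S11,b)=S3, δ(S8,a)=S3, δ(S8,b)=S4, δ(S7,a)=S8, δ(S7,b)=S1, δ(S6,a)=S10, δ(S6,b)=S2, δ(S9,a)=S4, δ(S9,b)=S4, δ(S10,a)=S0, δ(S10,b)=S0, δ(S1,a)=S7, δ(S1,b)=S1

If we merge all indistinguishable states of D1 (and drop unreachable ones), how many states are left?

7

Every state is reachable, so we keep all 12.
P0 = {S1,S5,S7,S8,S9,S10} | {S0,S2,S3,S4,S6,S11}.
Split {S1,S5,S7,S8,S9,S10} by δ(·,a) → {S5,S8,S9,S10} and {S1,S7}.
Split {S0,S2,S3,S4,S6,S11} by δ(·,a) → {S0,S4} and {S2,S11} and {S3,S6}.
Refine {S5,S8,S9,S10} on symbol a: members go to different blocks, giving {S5,S8} and {S9,S10}.
Refine {S1,S7} on symbol a: members go to different blocks, giving {S1} and {S7}.
Stable partition: {S5,S8} | {S0,S4} | {S1} | {S2,S11} | {S3,S6} | {S9,S10} | {S7} — 7 equivalence classes.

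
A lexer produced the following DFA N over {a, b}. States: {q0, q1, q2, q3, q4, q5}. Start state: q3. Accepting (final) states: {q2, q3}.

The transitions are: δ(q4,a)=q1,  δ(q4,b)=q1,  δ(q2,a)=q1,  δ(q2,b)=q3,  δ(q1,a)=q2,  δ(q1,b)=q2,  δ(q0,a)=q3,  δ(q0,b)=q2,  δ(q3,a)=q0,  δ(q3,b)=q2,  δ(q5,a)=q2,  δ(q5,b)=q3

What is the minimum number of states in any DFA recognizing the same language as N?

Reachable states from the start: {q0,q1,q2,q3}. Unreachable: {q4,q5} — drop them.
Start with accepting vs non-accepting: {q2,q3} | {q0,q1}.
No further refinement is possible. Final partition (2 blocks): {q2,q3} | {q0,q1}.

2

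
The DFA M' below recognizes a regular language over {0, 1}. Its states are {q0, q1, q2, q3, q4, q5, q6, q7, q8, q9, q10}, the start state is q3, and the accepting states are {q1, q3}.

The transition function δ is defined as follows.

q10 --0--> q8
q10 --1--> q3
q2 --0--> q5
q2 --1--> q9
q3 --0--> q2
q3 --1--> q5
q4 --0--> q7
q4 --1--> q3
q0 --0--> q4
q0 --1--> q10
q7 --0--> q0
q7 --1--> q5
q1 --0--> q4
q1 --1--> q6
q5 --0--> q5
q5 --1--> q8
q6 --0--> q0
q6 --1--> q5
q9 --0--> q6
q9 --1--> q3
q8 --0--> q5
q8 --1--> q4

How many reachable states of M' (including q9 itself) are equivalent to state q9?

Reachable states from the start: {q0,q2,q3,q4,q5,q6,q7,q8,q9,q10}. Unreachable: {q1} — drop them.
P0 = {q3} | {q0,q2,q4,q5,q6,q7,q8,q9,q10}.
Split {q0,q2,q4,q5,q6,q7,q8,q9,q10} by δ(·,1) → {q0,q2,q5,q6,q7,q8} and {q4,q9,q10}.
Split {q0,q2,q5,q6,q7,q8} by δ(·,0) → {q2,q5,q6,q7,q8} and {q0}.
Split {q2,q5,q6,q7,q8} by δ(·,0) → {q2,q5,q8} and {q6,q7}.
Split {q2,q5,q8} by δ(·,1) → {q2,q8} and {q5}.
Refine {q4,q9,q10} on symbol 0: members go to different blocks, giving {q4,q9} and {q10}.
No further refinement is possible. Final partition (7 blocks): {q3} | {q2,q8} | {q4,q9} | {q0} | {q6,q7} | {q5} | {q10}.
The equivalence class containing q9 is {q4,q9}, of size 2.

2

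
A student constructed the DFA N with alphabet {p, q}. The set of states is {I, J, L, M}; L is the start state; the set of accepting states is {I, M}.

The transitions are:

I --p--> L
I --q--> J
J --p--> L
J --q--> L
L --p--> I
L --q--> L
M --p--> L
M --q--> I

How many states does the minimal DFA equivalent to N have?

First remove the unreachable states {M}; 3 states remain.
P0 = {I} | {J,L}.
On input p, block {J,L} splits into {J} and {L}.
Stable partition: {I} | {J} | {L} — 3 equivalence classes.

3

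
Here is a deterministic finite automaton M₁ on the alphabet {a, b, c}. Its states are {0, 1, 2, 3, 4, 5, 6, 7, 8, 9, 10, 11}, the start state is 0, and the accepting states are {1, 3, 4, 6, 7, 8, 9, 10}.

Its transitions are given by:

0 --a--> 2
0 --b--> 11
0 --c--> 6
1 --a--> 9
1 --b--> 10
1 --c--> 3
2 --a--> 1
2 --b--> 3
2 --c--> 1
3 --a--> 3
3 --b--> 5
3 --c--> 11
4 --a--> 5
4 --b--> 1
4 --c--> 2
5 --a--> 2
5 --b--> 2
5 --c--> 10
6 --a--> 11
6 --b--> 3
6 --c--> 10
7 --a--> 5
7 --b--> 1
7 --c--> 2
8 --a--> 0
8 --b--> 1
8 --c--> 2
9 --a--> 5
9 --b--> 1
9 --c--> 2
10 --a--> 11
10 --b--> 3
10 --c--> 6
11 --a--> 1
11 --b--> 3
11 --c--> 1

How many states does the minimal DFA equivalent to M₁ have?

6

States {4,7,8} cannot be reached from the start state, so discard them.
Initial partition by acceptance: {1,3,6,9,10} | {0,2,5,11}.
Split {1,3,6,9,10} by δ(·,a) → {6,9,10} and {1,3}.
On input c, block {6,9,10} splits into {6,10} and {9}.
Refine {0,2,5,11} on symbol a: members go to different blocks, giving {0,5} and {2,11}.
On input a, block {1,3} splits into {1} and {3}.
Stable partition: {6,10} | {0,5} | {1} | {9} | {2,11} | {3} — 6 equivalence classes.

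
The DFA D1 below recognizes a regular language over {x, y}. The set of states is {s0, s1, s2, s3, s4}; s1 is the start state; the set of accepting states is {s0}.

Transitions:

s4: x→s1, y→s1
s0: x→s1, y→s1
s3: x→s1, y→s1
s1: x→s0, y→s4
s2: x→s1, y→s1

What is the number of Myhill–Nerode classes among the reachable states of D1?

First remove the unreachable states {s2,s3}; 3 states remain.
P0 = {s0} | {s1,s4}.
Refine {s1,s4} on symbol x: members go to different blocks, giving {s1} and {s4}.
The partition is now stable with 3 blocks: {s0} | {s1} | {s4}.

3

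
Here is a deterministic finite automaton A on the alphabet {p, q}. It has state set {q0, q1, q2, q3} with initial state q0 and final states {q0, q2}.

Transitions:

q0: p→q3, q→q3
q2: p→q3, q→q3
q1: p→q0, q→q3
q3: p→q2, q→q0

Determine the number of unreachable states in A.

BFS from q0 reaches {q0, q2, q3}; the 1 state(s) q1 are never visited.

1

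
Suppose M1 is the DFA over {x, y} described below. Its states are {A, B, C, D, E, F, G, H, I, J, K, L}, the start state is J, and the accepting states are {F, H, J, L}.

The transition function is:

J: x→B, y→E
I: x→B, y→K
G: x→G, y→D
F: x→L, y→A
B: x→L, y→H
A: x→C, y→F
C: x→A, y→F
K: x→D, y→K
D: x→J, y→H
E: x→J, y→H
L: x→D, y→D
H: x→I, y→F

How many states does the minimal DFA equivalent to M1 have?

Reachable states from the start: {A,B,C,D,E,F,H,I,J,K,L}. Unreachable: {G} — drop them.
Start with accepting vs non-accepting: {F,H,J,L} | {A,B,C,D,E,I,K}.
On input x, block {F,H,J,L} splits into {H,J,L} and {F}.
Split {H,J,L} by δ(·,y) → {J,L} and {H}.
On input x, block {A,B,C,D,E,I,K} splits into {A,C,I,K} and {B,D,E}.
Refine {A,C,I,K} on symbol x: members go to different blocks, giving {A,C} and {I,K}.
No further refinement is possible. Final partition (6 blocks): {J,L} | {A,C} | {F} | {H} | {B,D,E} | {I,K}.

6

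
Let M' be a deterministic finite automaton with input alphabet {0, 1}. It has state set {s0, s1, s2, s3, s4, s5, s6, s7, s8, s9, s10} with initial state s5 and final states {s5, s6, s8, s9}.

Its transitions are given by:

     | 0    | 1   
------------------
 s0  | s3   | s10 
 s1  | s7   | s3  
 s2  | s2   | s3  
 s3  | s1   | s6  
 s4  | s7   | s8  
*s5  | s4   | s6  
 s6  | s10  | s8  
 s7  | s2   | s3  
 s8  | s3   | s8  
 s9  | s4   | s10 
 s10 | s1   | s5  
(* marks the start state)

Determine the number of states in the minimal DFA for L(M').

States {s0,s9} cannot be reached from the start state, so discard them.
Initial partition by acceptance: {s5,s6,s8} | {s1,s2,s3,s4,s7,s10}.
On input 1, block {s1,s2,s3,s4,s7,s10} splits into {s1,s2,s7} and {s3,s4,s10}.
No further refinement is possible. Final partition (3 blocks): {s5,s6,s8} | {s1,s2,s7} | {s3,s4,s10}.

3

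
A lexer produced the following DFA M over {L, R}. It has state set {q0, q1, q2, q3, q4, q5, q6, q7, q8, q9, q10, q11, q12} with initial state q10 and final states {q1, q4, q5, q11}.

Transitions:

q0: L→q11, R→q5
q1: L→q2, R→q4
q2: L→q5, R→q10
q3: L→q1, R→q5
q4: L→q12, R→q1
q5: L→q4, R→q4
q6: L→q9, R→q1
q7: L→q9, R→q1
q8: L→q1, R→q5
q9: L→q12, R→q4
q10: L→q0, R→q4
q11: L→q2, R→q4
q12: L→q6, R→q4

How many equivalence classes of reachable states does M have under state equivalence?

Reachable states from the start: {q0,q1,q2,q4,q5,q6,q9,q10,q11,q12}. Unreachable: {q3,q7,q8} — drop them.
Start with accepting vs non-accepting: {q1,q4,q5,q11} | {q0,q2,q6,q9,q10,q12}.
On input L, block {q1,q4,q5,q11} splits into {q1,q4,q11} and {q5}.
Split {q0,q2,q6,q9,q10,q12} by δ(·,L) → {q6,q9,q10,q12} and {q0} and {q2}.
Refine {q1,q4,q11} on symbol L: members go to different blocks, giving {q1,q11} and {q4}.
On input L, block {q6,q9,q10,q12} splits into {q6,q9,q12} and {q10}.
Refine {q6,q9,q12} on symbol R: members go to different blocks, giving {q9,q12} and {q6}.
Refine {q9,q12} on symbol L: members go to different blocks, giving {q9} and {q12}.
No further refinement is possible. Final partition (9 blocks): {q1,q11} | {q9} | {q5} | {q0} | {q2} | {q4} | {q10} | {q6} | {q12}.

9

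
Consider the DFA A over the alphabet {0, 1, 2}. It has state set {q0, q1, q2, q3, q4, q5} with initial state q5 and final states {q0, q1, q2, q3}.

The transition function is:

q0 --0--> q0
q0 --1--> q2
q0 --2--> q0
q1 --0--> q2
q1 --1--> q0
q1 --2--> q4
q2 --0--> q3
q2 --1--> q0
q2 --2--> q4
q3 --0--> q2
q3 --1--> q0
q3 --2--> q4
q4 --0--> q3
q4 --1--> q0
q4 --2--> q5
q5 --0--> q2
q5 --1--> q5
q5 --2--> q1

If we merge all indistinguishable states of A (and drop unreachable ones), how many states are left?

4

Every state is reachable, so we keep all 6.
P0 = {q0,q1,q2,q3} | {q4,q5}.
On input 2, block {q0,q1,q2,q3} splits into {q1,q2,q3} and {q0}.
On input 1, block {q4,q5} splits into {q4} and {q5}.
Stable partition: {q1,q2,q3} | {q4} | {q0} | {q5} — 4 equivalence classes.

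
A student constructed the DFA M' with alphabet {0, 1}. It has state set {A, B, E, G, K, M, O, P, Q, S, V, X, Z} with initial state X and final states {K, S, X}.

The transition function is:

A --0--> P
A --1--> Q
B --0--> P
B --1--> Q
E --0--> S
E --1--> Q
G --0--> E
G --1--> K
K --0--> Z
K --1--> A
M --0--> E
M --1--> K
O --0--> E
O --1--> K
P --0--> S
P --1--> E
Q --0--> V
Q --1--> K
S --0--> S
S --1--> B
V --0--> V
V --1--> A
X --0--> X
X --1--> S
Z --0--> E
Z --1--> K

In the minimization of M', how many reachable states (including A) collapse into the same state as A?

First remove the unreachable states {G,M,O}; 10 states remain.
Initial partition by acceptance: {K,S,X} | {A,B,E,P,Q,V,Z}.
Split {K,S,X} by δ(·,0) → {S,X} and {K}.
On input 1, block {S,X} splits into {X} and {S}.
Refine {A,B,E,P,Q,V,Z} on symbol 0: members go to different blocks, giving {A,B,Q,V,Z} and {E,P}.
Split {A,B,Q,V,Z} by δ(·,0) → {A,B,Z} and {Q,V}.
Refine {A,B,Z} on symbol 1: members go to different blocks, giving {A,B} and {Z}.
On input 1, block {E,P} splits into {E} and {P}.
Split {Q,V} by δ(·,1) → {V} and {Q}.
No further refinement is possible. Final partition (9 blocks): {X} | {A,B} | {K} | {S} | {E} | {V} | {Z} | {P} | {Q}.
The equivalence class containing A is {A,B}, of size 2.

2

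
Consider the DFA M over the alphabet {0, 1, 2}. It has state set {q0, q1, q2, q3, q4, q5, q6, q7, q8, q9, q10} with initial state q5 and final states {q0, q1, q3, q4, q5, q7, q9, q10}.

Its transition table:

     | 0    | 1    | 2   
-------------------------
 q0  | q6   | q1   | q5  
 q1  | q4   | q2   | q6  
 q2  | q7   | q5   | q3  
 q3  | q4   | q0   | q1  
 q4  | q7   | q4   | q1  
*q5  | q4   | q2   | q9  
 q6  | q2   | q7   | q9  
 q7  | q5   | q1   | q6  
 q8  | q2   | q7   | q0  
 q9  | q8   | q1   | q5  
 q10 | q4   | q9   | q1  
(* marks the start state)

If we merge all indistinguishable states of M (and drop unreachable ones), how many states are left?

First remove the unreachable states {q10}; 10 states remain.
P0 = {q0,q1,q3,q4,q5,q7,q9} | {q2,q6,q8}.
Split {q0,q1,q3,q4,q5,q7,q9} by δ(·,0) → {q1,q3,q4,q5,q7} and {q0,q9}.
On input 1, block {q1,q3,q4,q5,q7} splits into {q1,q5} and {q4,q7} and {q3}.
Refine {q1,q5} on symbol 2: members go to different blocks, giving {q1} and {q5}.
Refine {q2,q6,q8} on symbol 0: members go to different blocks, giving {q6,q8} and {q2}.
Refine {q4,q7} on symbol 0: members go to different blocks, giving {q4} and {q7}.
The partition is now stable with 8 blocks: {q1} | {q6,q8} | {q0,q9} | {q4} | {q3} | {q5} | {q2} | {q7}.

8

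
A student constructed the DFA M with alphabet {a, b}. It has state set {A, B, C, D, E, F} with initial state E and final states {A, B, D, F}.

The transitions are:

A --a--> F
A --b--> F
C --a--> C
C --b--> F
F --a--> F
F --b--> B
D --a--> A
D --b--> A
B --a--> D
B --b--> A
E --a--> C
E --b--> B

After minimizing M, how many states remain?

Every state is reachable, so we keep all 6.
P0 = {A,B,D,F} | {C,E}.
The partition is now stable with 2 blocks: {A,B,D,F} | {C,E}.

2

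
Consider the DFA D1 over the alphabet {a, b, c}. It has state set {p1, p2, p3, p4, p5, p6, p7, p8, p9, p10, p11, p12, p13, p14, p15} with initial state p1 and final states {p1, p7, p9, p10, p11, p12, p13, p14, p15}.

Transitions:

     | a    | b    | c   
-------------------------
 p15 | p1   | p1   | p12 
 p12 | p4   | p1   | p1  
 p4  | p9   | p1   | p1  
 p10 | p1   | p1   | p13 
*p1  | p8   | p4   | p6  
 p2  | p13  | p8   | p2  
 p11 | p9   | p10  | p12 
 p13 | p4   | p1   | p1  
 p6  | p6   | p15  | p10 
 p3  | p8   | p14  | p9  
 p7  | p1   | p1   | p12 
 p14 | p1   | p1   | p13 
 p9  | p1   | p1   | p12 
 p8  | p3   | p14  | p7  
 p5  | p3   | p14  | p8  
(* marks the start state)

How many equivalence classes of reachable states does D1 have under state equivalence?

5

Reachable states from the start: {p1,p3,p4,p6,p7,p8,p9,p10,p12,p13,p14,p15}. Unreachable: {p2,p5,p11} — drop them.
Initial partition by acceptance: {p1,p7,p9,p10,p12,p13,p14,p15} | {p3,p4,p6,p8}.
On input a, block {p1,p7,p9,p10,p12,p13,p14,p15} splits into {p7,p9,p10,p14,p15} and {p1,p12,p13}.
Refine {p3,p4,p6,p8} on symbol a: members go to different blocks, giving {p3,p6,p8} and {p4}.
Refine {p1,p12,p13} on symbol a: members go to different blocks, giving {p12,p13} and {p1}.
The partition is now stable with 5 blocks: {p7,p9,p10,p14,p15} | {p3,p6,p8} | {p12,p13} | {p4} | {p1}.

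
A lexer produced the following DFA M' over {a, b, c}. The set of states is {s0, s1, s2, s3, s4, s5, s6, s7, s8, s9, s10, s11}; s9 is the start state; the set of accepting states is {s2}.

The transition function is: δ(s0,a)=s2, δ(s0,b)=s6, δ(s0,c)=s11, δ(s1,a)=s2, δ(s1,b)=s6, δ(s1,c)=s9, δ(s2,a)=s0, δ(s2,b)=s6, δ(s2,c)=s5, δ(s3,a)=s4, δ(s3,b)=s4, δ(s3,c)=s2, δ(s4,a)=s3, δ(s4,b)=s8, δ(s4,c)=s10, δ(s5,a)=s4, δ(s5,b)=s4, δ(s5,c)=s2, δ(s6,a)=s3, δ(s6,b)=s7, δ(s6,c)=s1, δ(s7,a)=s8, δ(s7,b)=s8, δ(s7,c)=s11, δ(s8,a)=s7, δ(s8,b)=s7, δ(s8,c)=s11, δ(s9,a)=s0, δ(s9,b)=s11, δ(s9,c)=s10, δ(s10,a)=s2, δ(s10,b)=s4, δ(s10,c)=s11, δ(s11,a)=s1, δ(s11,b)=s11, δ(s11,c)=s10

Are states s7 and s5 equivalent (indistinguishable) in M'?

No

Start with accepting vs non-accepting: {s2} | {s0,s1,s3,s4,s5,s6,s7,s8,s9,s10,s11}.
On input a, block {s0,s1,s3,s4,s5,s6,s7,s8,s9,s10,s11} splits into {s3,s4,s5,s6,s7,s8,s9,s11} and {s0,s1,s10}.
Split {s3,s4,s5,s6,s7,s8,s9,s11} by δ(·,a) → {s3,s4,s5,s6,s7,s8} and {s9,s11}.
Refine {s3,s4,s5,s6,s7,s8} on symbol c: members go to different blocks, giving {s3,s5} and {s4,s6} and {s7,s8}.
The partition is now stable with 6 blocks: {s2} | {s3,s5} | {s0,s1,s10} | {s9,s11} | {s4,s6} | {s7,s8}.
s7 and s5 end up in different blocks, so they are distinguishable. For instance, the string 'c' is accepted from only s5.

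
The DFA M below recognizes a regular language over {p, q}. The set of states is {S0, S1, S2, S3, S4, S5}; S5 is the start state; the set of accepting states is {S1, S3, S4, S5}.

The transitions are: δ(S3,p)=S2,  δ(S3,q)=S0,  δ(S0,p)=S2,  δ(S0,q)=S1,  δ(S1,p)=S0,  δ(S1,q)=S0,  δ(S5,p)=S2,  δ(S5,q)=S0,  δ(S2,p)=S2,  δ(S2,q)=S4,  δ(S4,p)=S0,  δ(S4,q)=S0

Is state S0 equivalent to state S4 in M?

No

First remove the unreachable states {S3}; 5 states remain.
Initial partition by acceptance: {S1,S4,S5} | {S0,S2}.
Stable partition: {S1,S4,S5} | {S0,S2} — 2 equivalence classes.
S0 and S4 end up in different blocks, so they are distinguishable. For instance, the string 'ε' is accepted from only S4.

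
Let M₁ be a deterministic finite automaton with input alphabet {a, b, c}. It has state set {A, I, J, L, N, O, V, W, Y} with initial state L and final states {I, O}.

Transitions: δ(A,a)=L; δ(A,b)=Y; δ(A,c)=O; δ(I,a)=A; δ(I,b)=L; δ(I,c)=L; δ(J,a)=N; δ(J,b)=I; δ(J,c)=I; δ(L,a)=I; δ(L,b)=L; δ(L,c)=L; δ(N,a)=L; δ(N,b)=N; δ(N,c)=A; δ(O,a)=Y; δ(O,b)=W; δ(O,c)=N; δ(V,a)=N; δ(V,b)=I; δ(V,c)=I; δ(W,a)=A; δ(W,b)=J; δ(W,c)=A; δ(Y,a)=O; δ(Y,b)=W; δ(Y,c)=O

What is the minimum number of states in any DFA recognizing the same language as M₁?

8

States {V} cannot be reached from the start state, so discard them.
Start with accepting vs non-accepting: {I,O} | {A,J,L,N,W,Y}.
Refine {A,J,L,N,W,Y} on symbol a: members go to different blocks, giving {A,J,N,W} and {L,Y}.
Refine {I,O} on symbol a: members go to different blocks, giving {I} and {O}.
Refine {A,J,N,W} on symbol a: members go to different blocks, giving {A,N} and {J,W}.
Split {A,N} by δ(·,b) → {N} and {A}.
Split {L,Y} by δ(·,a) → {Y} and {L}.
On input a, block {J,W} splits into {W} and {J}.
No further refinement is possible. Final partition (8 blocks): {I} | {N} | {Y} | {O} | {W} | {A} | {L} | {J}.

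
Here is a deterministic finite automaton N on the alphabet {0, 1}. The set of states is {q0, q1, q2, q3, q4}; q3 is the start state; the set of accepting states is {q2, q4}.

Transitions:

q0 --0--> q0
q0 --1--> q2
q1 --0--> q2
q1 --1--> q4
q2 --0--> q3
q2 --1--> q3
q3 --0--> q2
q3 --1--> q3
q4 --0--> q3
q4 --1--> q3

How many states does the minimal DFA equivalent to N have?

2

States {q0,q1,q4} cannot be reached from the start state, so discard them.
P0 = {q2} | {q3}.
Stable partition: {q2} | {q3} — 2 equivalence classes.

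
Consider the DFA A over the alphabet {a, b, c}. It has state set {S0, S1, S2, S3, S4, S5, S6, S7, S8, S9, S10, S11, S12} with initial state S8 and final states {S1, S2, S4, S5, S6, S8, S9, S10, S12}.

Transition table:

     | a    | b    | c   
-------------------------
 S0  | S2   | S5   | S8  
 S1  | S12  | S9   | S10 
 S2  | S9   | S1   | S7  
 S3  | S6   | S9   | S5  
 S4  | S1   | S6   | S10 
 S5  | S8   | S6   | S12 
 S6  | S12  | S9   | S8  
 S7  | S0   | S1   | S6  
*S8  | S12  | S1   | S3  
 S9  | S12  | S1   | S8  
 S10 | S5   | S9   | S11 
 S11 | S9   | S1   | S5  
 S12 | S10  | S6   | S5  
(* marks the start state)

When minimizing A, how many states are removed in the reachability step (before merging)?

4

Starting at S8 and following transitions, the reachable set is {S1, S3, S5, S6, S8, S9, S10, S11, S12}. That leaves S0, S2, S4, S7 unreachable — 4 in total.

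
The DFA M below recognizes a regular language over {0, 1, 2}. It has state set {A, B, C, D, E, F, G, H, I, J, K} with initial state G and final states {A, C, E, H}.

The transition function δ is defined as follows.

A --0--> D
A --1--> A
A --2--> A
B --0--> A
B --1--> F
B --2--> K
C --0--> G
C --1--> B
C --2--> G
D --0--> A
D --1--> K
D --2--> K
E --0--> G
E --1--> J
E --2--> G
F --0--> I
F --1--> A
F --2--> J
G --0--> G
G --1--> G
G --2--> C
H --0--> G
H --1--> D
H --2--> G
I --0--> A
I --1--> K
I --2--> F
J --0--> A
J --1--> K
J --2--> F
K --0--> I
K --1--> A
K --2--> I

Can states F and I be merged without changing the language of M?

States {E,H} cannot be reached from the start state, so discard them.
Initial partition by acceptance: {A,C} | {B,D,F,G,I,J,K}.
Refine {A,C} on symbol 1: members go to different blocks, giving {A} and {C}.
Split {B,D,F,G,I,J,K} by δ(·,0) → {B,D,I,J} and {F,G,K}.
Split {F,G,K} by δ(·,0) → {F,K} and {G}.
The partition is now stable with 5 blocks: {A} | {B,D,I,J} | {C} | {F,K} | {G}.
F and I end up in different blocks, so they are distinguishable. For instance, the string '0' is accepted from only I.

No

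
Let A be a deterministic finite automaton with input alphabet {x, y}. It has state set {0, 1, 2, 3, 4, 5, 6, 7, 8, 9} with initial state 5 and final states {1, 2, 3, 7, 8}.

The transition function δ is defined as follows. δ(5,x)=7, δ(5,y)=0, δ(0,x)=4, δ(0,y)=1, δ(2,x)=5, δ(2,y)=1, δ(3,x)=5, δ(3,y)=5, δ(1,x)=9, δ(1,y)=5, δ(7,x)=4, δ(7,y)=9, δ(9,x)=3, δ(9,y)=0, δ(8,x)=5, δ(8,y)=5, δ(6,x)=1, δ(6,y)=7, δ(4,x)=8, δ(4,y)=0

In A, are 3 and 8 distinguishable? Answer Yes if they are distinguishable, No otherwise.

No

Reachable states from the start: {0,1,3,4,5,7,8,9}. Unreachable: {2,6} — drop them.
Initial partition by acceptance: {1,3,7,8} | {0,4,5,9}.
Split {0,4,5,9} by δ(·,x) → {4,5,9} and {0}.
The partition is now stable with 3 blocks: {1,3,7,8} | {4,5,9} | {0}.
3 and 8 lie in the same block of the stable partition, so they are equivalent — no string distinguishes them.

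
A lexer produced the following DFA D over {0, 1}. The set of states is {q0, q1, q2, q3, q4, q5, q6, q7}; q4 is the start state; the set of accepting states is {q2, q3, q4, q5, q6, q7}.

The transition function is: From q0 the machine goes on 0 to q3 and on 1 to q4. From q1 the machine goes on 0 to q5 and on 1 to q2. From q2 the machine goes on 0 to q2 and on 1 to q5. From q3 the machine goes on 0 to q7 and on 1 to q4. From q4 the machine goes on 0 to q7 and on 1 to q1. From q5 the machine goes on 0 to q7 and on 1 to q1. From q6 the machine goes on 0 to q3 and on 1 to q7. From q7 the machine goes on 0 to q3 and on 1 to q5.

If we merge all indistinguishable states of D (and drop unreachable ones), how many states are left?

Reachable states from the start: {q1,q2,q3,q4,q5,q7}. Unreachable: {q0,q6} — drop them.
Initial partition by acceptance: {q2,q3,q4,q5,q7} | {q1}.
Refine {q2,q3,q4,q5,q7} on symbol 1: members go to different blocks, giving {q2,q3,q7} and {q4,q5}.
The partition is now stable with 3 blocks: {q2,q3,q7} | {q1} | {q4,q5}.

3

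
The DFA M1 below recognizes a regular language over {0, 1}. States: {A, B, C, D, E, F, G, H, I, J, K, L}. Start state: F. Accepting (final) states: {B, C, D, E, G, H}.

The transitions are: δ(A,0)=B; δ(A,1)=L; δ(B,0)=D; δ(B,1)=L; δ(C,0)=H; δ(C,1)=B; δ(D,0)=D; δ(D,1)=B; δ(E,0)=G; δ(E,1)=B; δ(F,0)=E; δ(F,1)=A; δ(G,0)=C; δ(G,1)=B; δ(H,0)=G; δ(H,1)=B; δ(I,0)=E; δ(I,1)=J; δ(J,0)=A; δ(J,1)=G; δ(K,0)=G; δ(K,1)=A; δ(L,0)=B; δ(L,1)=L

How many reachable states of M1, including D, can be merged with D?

5

Reachable states from the start: {A,B,C,D,E,F,G,H,L}. Unreachable: {I,J,K} — drop them.
P0 = {B,C,D,E,G,H} | {A,F,L}.
Split {B,C,D,E,G,H} by δ(·,1) → {C,D,E,G,H} and {B}.
Refine {A,F,L} on symbol 0: members go to different blocks, giving {A,L} and {F}.
No further refinement is possible. Final partition (4 blocks): {C,D,E,G,H} | {A,L} | {B} | {F}.
The equivalence class containing D is {C,D,E,G,H}, of size 5.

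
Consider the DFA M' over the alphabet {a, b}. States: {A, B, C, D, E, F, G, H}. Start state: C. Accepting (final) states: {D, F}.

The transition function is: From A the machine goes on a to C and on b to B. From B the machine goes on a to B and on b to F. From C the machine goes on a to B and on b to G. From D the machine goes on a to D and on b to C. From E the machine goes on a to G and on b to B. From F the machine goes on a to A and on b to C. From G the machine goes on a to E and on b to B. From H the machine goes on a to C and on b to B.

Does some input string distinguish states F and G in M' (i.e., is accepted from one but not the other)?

Yes

First remove the unreachable states {D,H}; 6 states remain.
Initial partition by acceptance: {F} | {A,B,C,E,G}.
Split {A,B,C,E,G} by δ(·,b) → {A,C,E,G} and {B}.
Refine {A,C,E,G} on symbol a: members go to different blocks, giving {A,E,G} and {C}.
Refine {A,E,G} on symbol a: members go to different blocks, giving {E,G} and {A}.
The partition is now stable with 5 blocks: {F} | {E,G} | {B} | {C} | {A}.
F and G end up in different blocks, so they are distinguishable. For instance, the string 'ε' is accepted from only F.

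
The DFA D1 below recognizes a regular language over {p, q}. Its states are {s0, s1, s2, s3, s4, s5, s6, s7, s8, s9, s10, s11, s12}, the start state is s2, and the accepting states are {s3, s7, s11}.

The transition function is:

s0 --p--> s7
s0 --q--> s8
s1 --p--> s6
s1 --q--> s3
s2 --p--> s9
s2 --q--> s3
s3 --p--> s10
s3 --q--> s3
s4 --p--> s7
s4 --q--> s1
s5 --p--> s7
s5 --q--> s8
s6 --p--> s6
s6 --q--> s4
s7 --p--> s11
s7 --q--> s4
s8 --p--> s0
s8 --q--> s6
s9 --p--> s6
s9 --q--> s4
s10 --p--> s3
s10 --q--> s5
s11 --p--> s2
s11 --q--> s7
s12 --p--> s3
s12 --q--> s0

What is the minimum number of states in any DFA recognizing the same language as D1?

States {s12} cannot be reached from the start state, so discard them.
P0 = {s3,s7,s11} | {s0,s1,s2,s4,s5,s6,s8,s9,s10}.
Refine {s3,s7,s11} on symbol p: members go to different blocks, giving {s3,s11} and {s7}.
Split {s3,s11} by δ(·,q) → {s3} and {s11}.
On input p, block {s0,s1,s2,s4,s5,s6,s8,s9,s10} splits into {s1,s2,s6,s8,s9} and {s0,s4,s5} and {s10}.
On input p, block {s1,s2,s6,s8,s9} splits into {s1,s2,s6,s9} and {s8}.
Refine {s1,s2,s6,s9} on symbol q: members go to different blocks, giving {s1,s2} and {s6,s9}.
Split {s0,s4,s5} by δ(·,q) → {s0,s5} and {s4}.
Stable partition: {s3} | {s1,s2} | {s7} | {s11} | {s0,s5} | {s10} | {s8} | {s6,s9} | {s4} — 9 equivalence classes.

9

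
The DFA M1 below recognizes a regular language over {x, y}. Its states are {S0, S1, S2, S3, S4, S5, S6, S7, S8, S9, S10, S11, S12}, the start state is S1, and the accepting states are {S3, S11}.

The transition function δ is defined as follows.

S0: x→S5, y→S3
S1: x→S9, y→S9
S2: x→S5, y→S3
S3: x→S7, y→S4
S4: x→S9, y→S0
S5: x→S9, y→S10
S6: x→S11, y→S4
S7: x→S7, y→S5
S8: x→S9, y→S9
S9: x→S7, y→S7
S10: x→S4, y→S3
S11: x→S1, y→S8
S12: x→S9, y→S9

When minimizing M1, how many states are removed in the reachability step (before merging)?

BFS from S1 reaches {S0, S1, S3, S4, S5, S7, S9, S10}; the 5 state(s) S2, S6, S8, S11, S12 are never visited.

5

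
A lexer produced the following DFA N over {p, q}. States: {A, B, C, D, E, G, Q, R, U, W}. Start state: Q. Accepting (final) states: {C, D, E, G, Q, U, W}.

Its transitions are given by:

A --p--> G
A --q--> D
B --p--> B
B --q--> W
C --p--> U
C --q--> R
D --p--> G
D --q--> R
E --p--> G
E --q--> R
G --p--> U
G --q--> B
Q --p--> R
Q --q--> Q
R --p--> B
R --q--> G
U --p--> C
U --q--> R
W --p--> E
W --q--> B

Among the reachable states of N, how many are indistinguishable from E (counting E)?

5

First remove the unreachable states {A,D}; 8 states remain.
Initial partition by acceptance: {C,E,G,Q,U,W} | {B,R}.
On input p, block {C,E,G,Q,U,W} splits into {C,E,G,U,W} and {Q}.
The partition is now stable with 3 blocks: {C,E,G,U,W} | {B,R} | {Q}.
State E belongs to the block {C,E,G,U,W}, which has 5 states.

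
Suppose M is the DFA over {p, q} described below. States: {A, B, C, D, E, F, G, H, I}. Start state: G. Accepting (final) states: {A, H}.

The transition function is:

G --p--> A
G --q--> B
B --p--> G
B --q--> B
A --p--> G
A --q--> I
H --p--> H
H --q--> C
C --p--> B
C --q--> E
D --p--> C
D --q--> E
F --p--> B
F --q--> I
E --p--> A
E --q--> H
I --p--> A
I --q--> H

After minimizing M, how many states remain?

Reachable states from the start: {A,B,C,E,G,H,I}. Unreachable: {D,F} — drop them.
Initial partition by acceptance: {A,H} | {B,C,E,G,I}.
Split {A,H} by δ(·,p) → {A} and {H}.
On input p, block {B,C,E,G,I} splits into {E,G,I} and {B,C}.
Split {E,G,I} by δ(·,q) → {E,I} and {G}.
Split {B,C} by δ(·,p) → {B} and {C}.
No further refinement is possible. Final partition (6 blocks): {A} | {E,I} | {H} | {B} | {G} | {C}.

6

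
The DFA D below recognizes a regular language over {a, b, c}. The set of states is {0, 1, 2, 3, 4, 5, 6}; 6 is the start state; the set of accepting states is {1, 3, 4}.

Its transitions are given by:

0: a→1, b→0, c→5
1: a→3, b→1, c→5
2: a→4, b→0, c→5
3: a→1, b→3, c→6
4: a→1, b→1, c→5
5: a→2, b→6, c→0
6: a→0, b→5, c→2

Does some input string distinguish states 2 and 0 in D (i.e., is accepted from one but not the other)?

P0 = {1,3,4} | {0,2,5,6}.
Split {0,2,5,6} by δ(·,a) → {0,2} and {5,6}.
Stable partition: {1,3,4} | {0,2} | {5,6} — 3 equivalence classes.
2 and 0 lie in the same block of the stable partition, so they are equivalent — no string distinguishes them.

No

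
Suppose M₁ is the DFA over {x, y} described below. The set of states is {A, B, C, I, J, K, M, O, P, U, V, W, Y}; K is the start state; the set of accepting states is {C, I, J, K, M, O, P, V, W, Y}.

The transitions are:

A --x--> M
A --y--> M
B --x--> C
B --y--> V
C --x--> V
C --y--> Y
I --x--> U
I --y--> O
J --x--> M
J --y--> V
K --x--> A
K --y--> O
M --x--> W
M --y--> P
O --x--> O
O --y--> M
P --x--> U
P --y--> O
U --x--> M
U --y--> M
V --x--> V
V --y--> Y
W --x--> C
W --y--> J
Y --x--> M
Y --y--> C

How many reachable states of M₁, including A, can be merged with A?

First remove the unreachable states {B,I}; 11 states remain.
P0 = {C,J,K,M,O,P,V,W,Y} | {A,U}.
Split {C,J,K,M,O,P,V,W,Y} by δ(·,x) → {C,J,M,O,V,W,Y} and {K,P}.
On input y, block {C,J,M,O,V,W,Y} splits into {C,J,O,V,W,Y} and {M}.
Refine {C,J,O,V,W,Y} on symbol x: members go to different blocks, giving {C,O,V,W} and {J,Y}.
Refine {C,O,V,W} on symbol y: members go to different blocks, giving {C,V,W} and {O}.
No further refinement is possible. Final partition (6 blocks): {C,V,W} | {A,U} | {K,P} | {M} | {J,Y} | {O}.
The equivalence class containing A is {A,U}, of size 2.

2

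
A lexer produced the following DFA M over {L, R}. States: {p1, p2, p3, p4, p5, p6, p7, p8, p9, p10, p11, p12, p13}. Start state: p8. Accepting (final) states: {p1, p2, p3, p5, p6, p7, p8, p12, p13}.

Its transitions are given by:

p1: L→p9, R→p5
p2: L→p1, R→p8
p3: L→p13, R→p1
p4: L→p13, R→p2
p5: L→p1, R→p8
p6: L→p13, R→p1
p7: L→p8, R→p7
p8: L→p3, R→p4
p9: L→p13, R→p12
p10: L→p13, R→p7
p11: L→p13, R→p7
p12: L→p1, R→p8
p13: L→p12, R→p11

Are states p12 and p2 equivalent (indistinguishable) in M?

Reachable states from the start: {p1,p2,p3,p4,p5,p7,p8,p9,p11,p12,p13}. Unreachable: {p6,p10} — drop them.
Initial partition by acceptance: {p1,p2,p3,p5,p7,p8,p12,p13} | {p4,p9,p11}.
Refine {p1,p2,p3,p5,p7,p8,p12,p13} on symbol L: members go to different blocks, giving {p2,p3,p5,p7,p8,p12,p13} and {p1}.
Refine {p2,p3,p5,p7,p8,p12,p13} on symbol L: members go to different blocks, giving {p3,p7,p8,p13} and {p2,p5,p12}.
On input L, block {p3,p7,p8,p13} splits into {p3,p7,p8} and {p13}.
On input L, block {p3,p7,p8} splits into {p7,p8} and {p3}.
Split {p7,p8} by δ(·,L) → {p7} and {p8}.
Refine {p4,p9,p11} on symbol R: members go to different blocks, giving {p4,p9} and {p11}.
The partition is now stable with 8 blocks: {p7} | {p4,p9} | {p1} | {p2,p5,p12} | {p13} | {p3} | {p8} | {p11}.
p12 and p2 lie in the same block of the stable partition, so they are equivalent — no string distinguishes them.

Yes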